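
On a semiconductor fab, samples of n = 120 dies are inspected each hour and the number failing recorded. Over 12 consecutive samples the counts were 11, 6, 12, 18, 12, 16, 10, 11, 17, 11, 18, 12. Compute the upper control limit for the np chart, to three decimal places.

22.990

p̄ = Σdᵢ / (k·n) = 154 / (12 × 120) = 0.10694
UCL = np̄ + 3·√(np̄(1−p̄)) = 12.8333 + 3 × √(12.8333×0.89306) = 12.8333 + 3 × 3.3854 = 22.9895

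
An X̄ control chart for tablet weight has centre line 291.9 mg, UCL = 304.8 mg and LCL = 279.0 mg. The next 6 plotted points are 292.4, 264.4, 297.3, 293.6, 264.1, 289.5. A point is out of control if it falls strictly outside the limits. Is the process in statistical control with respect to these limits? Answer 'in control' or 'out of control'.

Compare each point to [279.0, 304.8]: sample 2 = 264.4 < LCL; sample 5 = 264.1 < LCL.

out of control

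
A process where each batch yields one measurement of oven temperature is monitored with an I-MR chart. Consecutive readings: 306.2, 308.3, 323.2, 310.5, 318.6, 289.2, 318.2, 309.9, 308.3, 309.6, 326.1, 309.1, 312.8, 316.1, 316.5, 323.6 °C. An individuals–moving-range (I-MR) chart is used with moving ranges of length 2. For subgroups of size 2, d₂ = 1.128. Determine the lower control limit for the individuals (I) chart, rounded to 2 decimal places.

285.33

X̄ = (306.2 + 308.3 + 323.2 + 310.5 + 318.6 + 289.2 + 318.2 + 309.9 + 308.3 + 309.6 + 326.1 + 309.1 + 312.8 + 316.1 + 316.5 + 323.6) / 16 = 312.8875
Moving ranges: 2.1, 14.9, 12.7, 8.1, 29.4, 29.0, 8.3, 1.6, 1.3, 16.5, 17.0, 3.7, 3.3, 0.4, 7.1; M̄R̄ = 155.4000 / 15 = 10.3600
LCL = X̄ − 3·M̄R̄/d₂ = 312.8875 − 3 × 10.3600 / 1.128 = 285.3343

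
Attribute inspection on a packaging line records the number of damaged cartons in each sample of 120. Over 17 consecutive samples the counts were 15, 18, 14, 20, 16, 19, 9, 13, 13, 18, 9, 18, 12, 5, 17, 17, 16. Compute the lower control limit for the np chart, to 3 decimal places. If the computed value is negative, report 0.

3.889

p̄ = Σdᵢ / (k·n) = 249 / (17 × 120) = 0.12206
LCL = np̄ − 3·√(np̄(1−p̄)) = 14.6471 − 3 × 3.5860 = 3.8891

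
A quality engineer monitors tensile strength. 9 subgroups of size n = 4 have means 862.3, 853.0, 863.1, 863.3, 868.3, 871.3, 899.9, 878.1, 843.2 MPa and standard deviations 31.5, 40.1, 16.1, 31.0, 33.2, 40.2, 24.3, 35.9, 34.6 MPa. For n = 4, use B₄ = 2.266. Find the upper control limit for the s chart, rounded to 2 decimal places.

s̄ = (31.5 + 40.1 + 16.1 + 31.0 + 33.2 + 40.2 + 24.3 + 35.9 + 34.6) / 9 = 31.8778
UCL_s = B₄·s̄ = 2.266 × 31.8778 = 72.2350

72.24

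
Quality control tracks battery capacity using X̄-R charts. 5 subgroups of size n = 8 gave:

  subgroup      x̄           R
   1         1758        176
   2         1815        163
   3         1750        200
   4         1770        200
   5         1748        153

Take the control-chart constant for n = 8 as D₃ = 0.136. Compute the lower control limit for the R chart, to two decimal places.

R̄ = (176 + 163 + 200 + 200 + 153) / 5 = 892.0000 / 5 = 178.4000
LCL_R = D₃·R̄ = 0.136 × 178.4000 = 24.2624

24.26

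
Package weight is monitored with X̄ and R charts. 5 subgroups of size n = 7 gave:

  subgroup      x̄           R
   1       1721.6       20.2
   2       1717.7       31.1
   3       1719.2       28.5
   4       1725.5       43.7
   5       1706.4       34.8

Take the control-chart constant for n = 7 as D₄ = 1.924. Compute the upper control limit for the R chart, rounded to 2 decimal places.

60.91

R̄ = (20.2 + 31.1 + 28.5 + 43.7 + 34.8) / 5 = 158.3000 / 5 = 31.6600
UCL_R = D₄·R̄ = 1.924 × 31.6600 = 60.9138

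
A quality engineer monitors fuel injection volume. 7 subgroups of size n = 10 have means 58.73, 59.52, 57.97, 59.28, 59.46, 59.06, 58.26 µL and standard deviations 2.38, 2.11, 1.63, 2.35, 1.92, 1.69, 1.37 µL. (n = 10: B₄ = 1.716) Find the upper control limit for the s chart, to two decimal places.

s̄ = (2.38 + 2.11 + 1.63 + 2.35 + 1.92 + 1.69 + 1.37) / 7 = 1.9214
UCL_s = B₄·s̄ = 1.716 × 1.9214 = 3.2972

3.30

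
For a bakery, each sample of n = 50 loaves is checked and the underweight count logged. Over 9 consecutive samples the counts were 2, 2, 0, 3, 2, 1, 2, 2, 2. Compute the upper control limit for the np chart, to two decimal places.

p̄ = Σdᵢ / (k·n) = 16 / (9 × 50) = 0.03556
UCL = np̄ + 3·√(np̄(1−p̄)) = 1.7778 + 3 × √(1.7778×0.96444) = 1.7778 + 3 × 1.3094 = 5.7060

5.71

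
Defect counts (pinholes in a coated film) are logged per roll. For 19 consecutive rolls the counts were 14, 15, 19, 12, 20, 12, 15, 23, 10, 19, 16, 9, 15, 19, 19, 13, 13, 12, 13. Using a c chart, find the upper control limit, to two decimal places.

26.84

c̄ = (14 + 15 + 19 + 12 + 20 + 12 + 15 + 23 + 10 + 19 + 16 + 9 + 15 + 19 + 19 + 13 + 13 + 12 + 13) / 19 = 288 / 19 = 15.1579
UCL = c̄ + 3√c̄ = 15.1579 + 3 × √15.1579 = 15.1579 + 3 × 3.8933 = 26.8378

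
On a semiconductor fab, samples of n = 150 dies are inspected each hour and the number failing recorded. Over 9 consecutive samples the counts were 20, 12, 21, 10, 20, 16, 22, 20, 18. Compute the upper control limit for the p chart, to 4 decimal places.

0.1967

p̄ = Σdᵢ / (k·n) = 159 / (9 × 150) = 0.11778
UCL = p̄ + 3·√(p̄(1−p̄)/n) = 0.11778 + 3 × √(0.11778×0.88222/150) = 0.11778 + 3 × 0.02632 = 0.19674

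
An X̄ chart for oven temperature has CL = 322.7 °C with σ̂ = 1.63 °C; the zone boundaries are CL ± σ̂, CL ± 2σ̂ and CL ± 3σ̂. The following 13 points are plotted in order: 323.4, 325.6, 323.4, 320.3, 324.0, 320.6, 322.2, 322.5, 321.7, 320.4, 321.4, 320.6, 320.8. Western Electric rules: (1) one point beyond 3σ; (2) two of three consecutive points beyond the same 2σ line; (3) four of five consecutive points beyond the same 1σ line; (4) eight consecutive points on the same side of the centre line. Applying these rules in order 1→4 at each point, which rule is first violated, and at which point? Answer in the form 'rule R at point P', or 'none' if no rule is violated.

Zone of each point (C = within 1σ̂, B = 1σ̂–2σ̂, A = 2σ̂–3σ̂, * = beyond 3σ̂; sign = side of CL): 1:+C, 2:+B, 3:+C, 4:-B, 5:+C, 6:-B, 7:-C, 8:-C, 9:-C, 10:-B, 11:-C, 12:-B, 13:-B
Rule 4 (eight consecutive points on the same side of the centre line) is satisfied at point 13.

rule 4 at point 13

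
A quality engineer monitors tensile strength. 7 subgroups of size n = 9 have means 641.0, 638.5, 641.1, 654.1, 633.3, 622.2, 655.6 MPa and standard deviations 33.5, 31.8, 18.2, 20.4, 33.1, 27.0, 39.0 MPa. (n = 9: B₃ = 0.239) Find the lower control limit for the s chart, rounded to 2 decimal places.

s̄ = (33.5 + 31.8 + 18.2 + 20.4 + 33.1 + 27.0 + 39.0) / 7 = 29.0000
LCL_s = B₃·s̄ = 0.239 × 29.0000 = 6.9310

6.93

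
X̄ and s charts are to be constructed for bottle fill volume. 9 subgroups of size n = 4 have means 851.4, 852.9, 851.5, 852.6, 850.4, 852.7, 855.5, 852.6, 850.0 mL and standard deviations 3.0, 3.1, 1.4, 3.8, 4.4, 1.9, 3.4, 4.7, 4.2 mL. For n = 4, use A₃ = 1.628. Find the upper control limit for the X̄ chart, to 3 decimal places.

X̄̄ = (851.4 + 852.9 + 851.5 + 852.6 + 850.4 + 852.7 + 855.5 + 852.6 + 850.0) / 9 = 852.1778
s̄ = (3.0 + 3.1 + 1.4 + 3.8 + 4.4 + 1.9 + 3.4 + 4.7 + 4.2) / 9 = 3.3222
UCL = X̄̄ + A₃·s̄ = 852.1778 + 1.628 × 3.3222 = 857.5864

857.586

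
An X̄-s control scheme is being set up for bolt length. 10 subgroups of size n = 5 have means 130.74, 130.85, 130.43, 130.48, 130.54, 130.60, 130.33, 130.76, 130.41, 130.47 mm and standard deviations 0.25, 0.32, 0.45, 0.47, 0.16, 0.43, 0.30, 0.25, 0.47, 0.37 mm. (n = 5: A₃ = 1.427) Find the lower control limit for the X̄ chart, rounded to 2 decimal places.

X̄̄ = (130.74 + 130.85 + 130.43 + 130.48 + 130.54 + 130.60 + 130.33 + 130.76 + 130.41 + 130.47) / 10 = 130.5610
s̄ = (0.25 + 0.32 + 0.45 + 0.47 + 0.16 + 0.43 + 0.30 + 0.25 + 0.47 + 0.37) / 10 = 0.3470
LCL = X̄̄ − A₃·s̄ = 130.5610 − 1.427 × 0.3470 = 130.0658

130.07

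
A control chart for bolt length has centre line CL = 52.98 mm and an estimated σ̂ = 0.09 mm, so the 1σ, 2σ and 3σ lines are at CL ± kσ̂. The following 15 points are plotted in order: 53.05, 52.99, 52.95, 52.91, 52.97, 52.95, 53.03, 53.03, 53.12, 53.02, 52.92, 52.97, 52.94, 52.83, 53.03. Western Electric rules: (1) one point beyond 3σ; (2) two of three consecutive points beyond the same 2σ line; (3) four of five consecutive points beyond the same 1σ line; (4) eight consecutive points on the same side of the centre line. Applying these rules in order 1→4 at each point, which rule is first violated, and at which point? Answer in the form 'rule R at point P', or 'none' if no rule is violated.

Zone of each point (C = within 1σ̂, B = 1σ̂–2σ̂, A = 2σ̂–3σ̂, * = beyond 3σ̂; sign = side of CL): 1:+C, 2:+C, 3:-C, 4:-C, 5:-C, 6:-C, 7:+C, 8:+C, 9:+B, 10:+C, 11:-C, 12:-C, 13:-C, 14:-B, 15:+C
No rule fires across all 15 points.

none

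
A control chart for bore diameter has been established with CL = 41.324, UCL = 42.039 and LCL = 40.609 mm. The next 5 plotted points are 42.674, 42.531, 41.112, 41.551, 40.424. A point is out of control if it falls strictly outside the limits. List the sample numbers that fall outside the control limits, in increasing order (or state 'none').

1, 2, 5

Compare each point to [40.609, 42.039]: sample 1 = 42.674 > UCL; sample 2 = 42.531 > UCL; sample 5 = 40.424 < LCL.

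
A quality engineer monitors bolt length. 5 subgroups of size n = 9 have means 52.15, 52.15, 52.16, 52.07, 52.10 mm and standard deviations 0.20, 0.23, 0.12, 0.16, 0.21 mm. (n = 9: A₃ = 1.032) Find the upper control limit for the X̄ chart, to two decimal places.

52.32

X̄̄ = (52.15 + 52.15 + 52.16 + 52.07 + 52.10) / 5 = 52.1260
s̄ = (0.20 + 0.23 + 0.12 + 0.16 + 0.21) / 5 = 0.1840
UCL = X̄̄ + A₃·s̄ = 52.1260 + 1.032 × 0.1840 = 52.3159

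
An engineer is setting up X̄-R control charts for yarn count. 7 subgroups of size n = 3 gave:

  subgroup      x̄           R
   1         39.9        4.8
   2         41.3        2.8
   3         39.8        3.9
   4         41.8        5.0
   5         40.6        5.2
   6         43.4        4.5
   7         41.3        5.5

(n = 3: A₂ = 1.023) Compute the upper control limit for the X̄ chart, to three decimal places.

X̄̄ = (39.9 + 41.3 + 39.8 + 41.8 + 40.6 + 43.4 + 41.3) / 7 = 288.1000 / 7 = 41.1571
R̄ = (4.8 + 2.8 + 3.9 + 5.0 + 5.2 + 4.5 + 5.5) / 7 = 31.7000 / 7 = 4.5286
UCL = X̄̄ + A₂·R̄ = 41.1571 + 1.023 × 4.5286 = 45.7899

45.790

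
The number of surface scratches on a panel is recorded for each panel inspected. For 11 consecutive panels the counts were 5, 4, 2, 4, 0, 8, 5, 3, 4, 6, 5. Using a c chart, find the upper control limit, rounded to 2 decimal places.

10.32

c̄ = (5 + 4 + 2 + 4 + 0 + 8 + 5 + 3 + 4 + 6 + 5) / 11 = 46 / 11 = 4.1818
UCL = c̄ + 3√c̄ = 4.1818 + 3 × √4.1818 = 4.1818 + 3 × 2.0449 = 10.3167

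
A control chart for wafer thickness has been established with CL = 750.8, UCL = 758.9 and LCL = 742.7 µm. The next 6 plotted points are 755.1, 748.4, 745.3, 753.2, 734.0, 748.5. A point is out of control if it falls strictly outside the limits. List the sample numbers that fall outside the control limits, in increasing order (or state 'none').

5

Compare each point to [742.7, 758.9]: sample 5 = 734.0 < LCL.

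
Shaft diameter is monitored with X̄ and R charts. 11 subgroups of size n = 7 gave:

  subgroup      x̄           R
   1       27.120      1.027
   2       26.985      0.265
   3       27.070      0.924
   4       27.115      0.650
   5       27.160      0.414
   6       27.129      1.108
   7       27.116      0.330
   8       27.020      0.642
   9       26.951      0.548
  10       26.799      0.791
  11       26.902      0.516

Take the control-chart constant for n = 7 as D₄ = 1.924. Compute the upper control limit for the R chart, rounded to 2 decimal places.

R̄ = (1.027 + 0.265 + 0.924 + 0.650 + 0.414 + 1.108 + 0.330 + 0.642 + 0.548 + 0.791 + 0.516) / 11 = 7.2150 / 11 = 0.6559
UCL_R = D₄·R̄ = 1.924 × 0.6559 = 1.2620

1.26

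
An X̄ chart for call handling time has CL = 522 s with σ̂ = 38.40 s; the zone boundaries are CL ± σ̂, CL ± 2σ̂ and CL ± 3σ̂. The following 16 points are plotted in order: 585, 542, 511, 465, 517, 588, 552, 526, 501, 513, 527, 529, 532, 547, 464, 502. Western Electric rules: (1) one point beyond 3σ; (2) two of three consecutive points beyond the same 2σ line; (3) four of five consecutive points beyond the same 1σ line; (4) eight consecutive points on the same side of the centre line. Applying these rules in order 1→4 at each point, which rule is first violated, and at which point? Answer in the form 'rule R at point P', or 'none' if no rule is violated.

Zone of each point (C = within 1σ̂, B = 1σ̂–2σ̂, A = 2σ̂–3σ̂, * = beyond 3σ̂; sign = side of CL): 1:+B, 2:+C, 3:-C, 4:-B, 5:-C, 6:+B, 7:+C, 8:+C, 9:-C, 10:-C, 11:+C, 12:+C, 13:+C, 14:+C, 15:-B, 16:-C
No rule fires across all 16 points.

none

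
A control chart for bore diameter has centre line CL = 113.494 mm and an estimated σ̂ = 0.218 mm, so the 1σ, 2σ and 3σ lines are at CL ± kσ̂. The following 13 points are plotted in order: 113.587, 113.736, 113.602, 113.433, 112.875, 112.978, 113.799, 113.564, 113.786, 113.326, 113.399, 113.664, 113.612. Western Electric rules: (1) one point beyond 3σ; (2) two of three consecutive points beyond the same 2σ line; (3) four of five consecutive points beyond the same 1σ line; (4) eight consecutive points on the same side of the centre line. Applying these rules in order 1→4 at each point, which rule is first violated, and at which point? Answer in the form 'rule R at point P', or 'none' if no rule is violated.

rule 2 at point 6

Zone of each point (C = within 1σ̂, B = 1σ̂–2σ̂, A = 2σ̂–3σ̂, * = beyond 3σ̂; sign = side of CL): 1:+C, 2:+B, 3:+C, 4:-C, 5:-A, 6:-A, 7:+B, 8:+C, 9:+B, 10:-C, 11:-C, 12:+C, 13:+C
Rule 2 (two of three consecutive points beyond the same 2σ limit) is satisfied at point 6.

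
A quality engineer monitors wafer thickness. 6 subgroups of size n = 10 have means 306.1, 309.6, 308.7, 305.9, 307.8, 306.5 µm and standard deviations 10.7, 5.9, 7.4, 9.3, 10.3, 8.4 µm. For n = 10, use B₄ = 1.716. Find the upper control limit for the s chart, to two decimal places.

s̄ = (10.7 + 5.9 + 7.4 + 9.3 + 10.3 + 8.4) / 6 = 8.6667
UCL_s = B₄·s̄ = 1.716 × 8.6667 = 14.8720

14.87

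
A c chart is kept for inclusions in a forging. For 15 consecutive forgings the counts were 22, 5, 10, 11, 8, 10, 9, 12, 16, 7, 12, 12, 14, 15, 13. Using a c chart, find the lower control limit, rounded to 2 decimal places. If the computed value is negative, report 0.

1.46

c̄ = (22 + 5 + 10 + 11 + 8 + 10 + 9 + 12 + 16 + 7 + 12 + 12 + 14 + 15 + 13) / 15 = 176 / 15 = 11.7333
LCL = c̄ − 3√c̄ = 11.7333 − 3 × 3.4254 = 1.4571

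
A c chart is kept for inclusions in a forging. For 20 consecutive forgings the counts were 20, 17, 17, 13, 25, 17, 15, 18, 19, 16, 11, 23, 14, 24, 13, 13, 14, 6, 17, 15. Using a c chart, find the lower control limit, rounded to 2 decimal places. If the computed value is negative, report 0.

4.22

c̄ = (20 + 17 + 17 + 13 + 25 + 17 + 15 + 18 + 19 + 16 + 11 + 23 + 14 + 24 + 13 + 13 + 14 + 6 + 17 + 15) / 20 = 327 / 20 = 16.3500
LCL = c̄ − 3√c̄ = 16.3500 − 3 × 4.0435 = 4.2195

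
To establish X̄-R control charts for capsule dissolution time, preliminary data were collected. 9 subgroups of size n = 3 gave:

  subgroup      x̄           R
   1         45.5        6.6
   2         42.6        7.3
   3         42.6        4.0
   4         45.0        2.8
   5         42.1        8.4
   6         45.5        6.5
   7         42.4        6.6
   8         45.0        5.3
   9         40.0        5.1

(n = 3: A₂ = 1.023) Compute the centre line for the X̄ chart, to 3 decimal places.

43.411

X̄̄ = (45.5 + 42.6 + 42.6 + 45.0 + 42.1 + 45.5 + 42.4 + 45.0 + 40.0) / 9 = 390.7000 / 9 = 43.4111
CL = X̄̄ = 43.4111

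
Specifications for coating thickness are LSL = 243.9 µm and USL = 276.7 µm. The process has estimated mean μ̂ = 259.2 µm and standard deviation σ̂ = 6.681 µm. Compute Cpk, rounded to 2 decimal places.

Cpu = (USL − μ̂) / (3σ̂) = (276.7 − 259.2) / (3 × 6.681) = 0.8731; Cpl = (μ̂ − LSL) / (3σ̂) = (259.2 − 243.9) / (3 × 6.681) = 0.7634; Cpk = min(Cpu, Cpl) = 0.7634

0.76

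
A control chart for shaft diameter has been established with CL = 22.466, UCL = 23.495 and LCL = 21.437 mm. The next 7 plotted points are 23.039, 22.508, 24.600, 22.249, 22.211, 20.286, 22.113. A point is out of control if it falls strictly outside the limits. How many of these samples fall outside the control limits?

2

Compare each point to [21.437, 23.495]: sample 3 = 24.600 > UCL; sample 6 = 20.286 < LCL.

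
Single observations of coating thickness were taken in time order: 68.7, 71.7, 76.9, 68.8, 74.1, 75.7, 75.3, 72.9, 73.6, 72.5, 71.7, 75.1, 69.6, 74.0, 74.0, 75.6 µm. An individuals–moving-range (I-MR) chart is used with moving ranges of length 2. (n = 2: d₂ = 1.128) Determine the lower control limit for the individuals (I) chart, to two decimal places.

X̄ = (68.7 + 71.7 + 76.9 + 68.8 + 74.1 + 75.7 + 75.3 + 72.9 + 73.6 + 72.5 + 71.7 + 75.1 + 69.6 + 74.0 + 74.0 + 75.6) / 16 = 73.1375
Moving ranges: 3.0, 5.2, 8.1, 5.3, 1.6, 0.4, 2.4, 0.7, 1.1, 0.8, 3.4, 5.5, 4.4, 0.0, 1.6; M̄R̄ = 43.5000 / 15 = 2.9000
LCL = X̄ − 3·M̄R̄/d₂ = 73.1375 − 3 × 2.9000 / 1.128 = 65.4247

65.42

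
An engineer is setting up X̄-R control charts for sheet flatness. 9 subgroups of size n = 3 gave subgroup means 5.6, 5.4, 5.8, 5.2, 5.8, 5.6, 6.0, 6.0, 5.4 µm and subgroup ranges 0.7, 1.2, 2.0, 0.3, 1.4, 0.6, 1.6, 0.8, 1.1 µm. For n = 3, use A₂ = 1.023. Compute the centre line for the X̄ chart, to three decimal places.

X̄̄ = (5.6 + 5.4 + 5.8 + 5.2 + 5.8 + 5.6 + 6.0 + 6.0 + 5.4) / 9 = 50.8000 / 9 = 5.6444
CL = X̄̄ = 5.6444

5.644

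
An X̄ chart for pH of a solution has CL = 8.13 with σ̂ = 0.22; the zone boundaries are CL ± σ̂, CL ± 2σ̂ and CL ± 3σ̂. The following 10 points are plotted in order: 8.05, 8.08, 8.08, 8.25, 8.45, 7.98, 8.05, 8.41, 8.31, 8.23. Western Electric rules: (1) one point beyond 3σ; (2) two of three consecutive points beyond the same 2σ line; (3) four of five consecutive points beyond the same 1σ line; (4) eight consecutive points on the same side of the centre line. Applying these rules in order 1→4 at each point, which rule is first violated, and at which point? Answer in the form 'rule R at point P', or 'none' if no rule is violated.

none

Zone of each point (C = within 1σ̂, B = 1σ̂–2σ̂, A = 2σ̂–3σ̂, * = beyond 3σ̂; sign = side of CL): 1:-C, 2:-C, 3:-C, 4:+C, 5:+B, 6:-C, 7:-C, 8:+B, 9:+C, 10:+C
No rule fires across all 10 points.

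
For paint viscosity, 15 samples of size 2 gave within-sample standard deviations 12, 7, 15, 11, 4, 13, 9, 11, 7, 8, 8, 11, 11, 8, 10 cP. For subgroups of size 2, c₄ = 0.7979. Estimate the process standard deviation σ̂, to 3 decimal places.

s̄ = (12 + 7 + 15 + 11 + 4 + 13 + 9 + 11 + 7 + 8 + 8 + 11 + 11 + 8 + 10) / 15 = 9.6667
σ̂ = s̄ / c₄ = 9.6667 / 0.7979 = 12.1151

12.115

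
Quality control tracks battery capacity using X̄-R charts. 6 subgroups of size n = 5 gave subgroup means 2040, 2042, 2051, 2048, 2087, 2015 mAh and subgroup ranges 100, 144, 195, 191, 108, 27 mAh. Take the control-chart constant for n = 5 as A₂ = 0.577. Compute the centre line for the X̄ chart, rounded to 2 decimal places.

X̄̄ = (2040 + 2042 + 2051 + 2048 + 2087 + 2015) / 6 = 12283.0000 / 6 = 2047.1667
CL = X̄̄ = 2047.1667

2047.17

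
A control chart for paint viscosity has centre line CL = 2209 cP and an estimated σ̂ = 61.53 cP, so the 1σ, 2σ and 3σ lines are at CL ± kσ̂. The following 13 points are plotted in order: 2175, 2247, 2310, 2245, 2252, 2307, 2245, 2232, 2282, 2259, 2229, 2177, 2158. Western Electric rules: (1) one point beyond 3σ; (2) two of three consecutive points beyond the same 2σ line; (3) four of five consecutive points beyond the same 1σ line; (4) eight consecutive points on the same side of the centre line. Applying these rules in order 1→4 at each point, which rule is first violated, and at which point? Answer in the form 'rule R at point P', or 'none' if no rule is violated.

rule 4 at point 9

Zone of each point (C = within 1σ̂, B = 1σ̂–2σ̂, A = 2σ̂–3σ̂, * = beyond 3σ̂; sign = side of CL): 1:-C, 2:+C, 3:+B, 4:+C, 5:+C, 6:+B, 7:+C, 8:+C, 9:+B, 10:+C, 11:+C, 12:-C, 13:-C
Rule 4 (eight consecutive points on the same side of the centre line) is satisfied at point 9.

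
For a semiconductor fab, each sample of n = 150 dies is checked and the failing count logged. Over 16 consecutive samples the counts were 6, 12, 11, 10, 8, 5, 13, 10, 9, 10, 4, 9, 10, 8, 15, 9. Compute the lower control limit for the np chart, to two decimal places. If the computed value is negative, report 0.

p̄ = Σdᵢ / (k·n) = 149 / (16 × 150) = 0.06208
LCL = np̄ − 3·√(np̄(1−p̄)) = 9.3125 − 3 × 2.9554 = 0.4463

0.45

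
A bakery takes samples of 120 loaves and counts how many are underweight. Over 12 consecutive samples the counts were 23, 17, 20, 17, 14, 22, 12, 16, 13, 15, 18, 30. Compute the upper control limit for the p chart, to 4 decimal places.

p̄ = Σdᵢ / (k·n) = 217 / (12 × 120) = 0.15069
UCL = p̄ + 3·√(p̄(1−p̄)/n) = 0.15069 + 3 × √(0.15069×0.84931/120) = 0.15069 + 3 × 0.03266 = 0.24867

0.2487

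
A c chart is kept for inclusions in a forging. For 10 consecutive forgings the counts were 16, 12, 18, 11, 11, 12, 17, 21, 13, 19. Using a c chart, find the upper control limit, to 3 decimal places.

26.619

c̄ = (16 + 12 + 18 + 11 + 11 + 12 + 17 + 21 + 13 + 19) / 10 = 150 / 10 = 15.0000
UCL = c̄ + 3√c̄ = 15.0000 + 3 × √15.0000 = 15.0000 + 3 × 3.8730 = 26.6190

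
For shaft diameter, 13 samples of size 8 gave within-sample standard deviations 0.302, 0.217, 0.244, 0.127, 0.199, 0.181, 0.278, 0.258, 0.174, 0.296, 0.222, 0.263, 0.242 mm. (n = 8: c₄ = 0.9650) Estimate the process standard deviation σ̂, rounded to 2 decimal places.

0.24

s̄ = (0.302 + 0.217 + 0.244 + 0.127 + 0.199 + 0.181 + 0.278 + 0.258 + 0.174 + 0.296 + 0.222 + 0.263 + 0.242) / 13 = 0.2310
σ̂ = s̄ / c₄ = 0.2310 / 0.9650 = 0.2394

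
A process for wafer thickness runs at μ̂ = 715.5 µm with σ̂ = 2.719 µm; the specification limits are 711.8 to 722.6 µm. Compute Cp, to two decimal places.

Cp = (USL − LSL) / (6σ̂) = (722.6 − 711.8) / (6 × 2.719) = 10.8000 / 16.3140 = 0.6620

0.66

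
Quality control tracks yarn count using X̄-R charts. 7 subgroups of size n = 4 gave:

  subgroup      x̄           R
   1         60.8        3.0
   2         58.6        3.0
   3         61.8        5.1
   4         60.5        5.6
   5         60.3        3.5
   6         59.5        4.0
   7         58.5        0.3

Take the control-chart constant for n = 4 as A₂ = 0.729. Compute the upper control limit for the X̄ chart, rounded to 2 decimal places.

62.55

X̄̄ = (60.8 + 58.6 + 61.8 + 60.5 + 60.3 + 59.5 + 58.5) / 7 = 420.0000 / 7 = 60.0000
R̄ = (3.0 + 3.0 + 5.1 + 5.6 + 3.5 + 4.0 + 0.3) / 7 = 24.5000 / 7 = 3.5000
UCL = X̄̄ + A₂·R̄ = 60.0000 + 0.729 × 3.5000 = 62.5515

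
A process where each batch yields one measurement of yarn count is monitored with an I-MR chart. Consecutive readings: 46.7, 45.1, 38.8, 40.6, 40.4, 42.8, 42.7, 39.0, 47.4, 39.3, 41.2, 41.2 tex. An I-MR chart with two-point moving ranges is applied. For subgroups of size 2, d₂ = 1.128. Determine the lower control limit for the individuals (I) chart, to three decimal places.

X̄ = (46.7 + 45.1 + 38.8 + 40.6 + 40.4 + 42.8 + 42.7 + 39.0 + 47.4 + 39.3 + 41.2 + 41.2) / 12 = 42.1000
Moving ranges: 1.6, 6.3, 1.8, 0.2, 2.4, 0.1, 3.7, 8.4, 8.1, 1.9, 0.0; M̄R̄ = 34.5000 / 11 = 3.1364
LCL = X̄ − 3·M̄R̄/d₂ = 42.1000 − 3 × 3.1364 / 1.128 = 33.7586

33.759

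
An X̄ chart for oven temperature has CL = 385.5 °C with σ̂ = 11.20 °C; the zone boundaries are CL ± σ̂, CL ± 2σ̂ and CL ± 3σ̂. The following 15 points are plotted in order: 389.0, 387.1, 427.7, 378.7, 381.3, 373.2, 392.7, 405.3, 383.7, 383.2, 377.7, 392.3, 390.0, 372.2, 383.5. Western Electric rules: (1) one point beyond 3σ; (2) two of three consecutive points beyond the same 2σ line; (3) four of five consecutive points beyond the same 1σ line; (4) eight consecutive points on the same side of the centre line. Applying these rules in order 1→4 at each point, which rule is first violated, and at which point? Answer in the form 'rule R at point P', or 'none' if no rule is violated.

Zone of each point (C = within 1σ̂, B = 1σ̂–2σ̂, A = 2σ̂–3σ̂, * = beyond 3σ̂; sign = side of CL): 1:+C, 2:+C, 3:+*, 4:-C, 5:-C, 6:-B, 7:+C, 8:+B, 9:-C, 10:-C, 11:-C, 12:+C, 13:+C, 14:-B, 15:-C
Rule 1 (one point beyond the 3σ limits) is satisfied at point 3.

rule 1 at point 3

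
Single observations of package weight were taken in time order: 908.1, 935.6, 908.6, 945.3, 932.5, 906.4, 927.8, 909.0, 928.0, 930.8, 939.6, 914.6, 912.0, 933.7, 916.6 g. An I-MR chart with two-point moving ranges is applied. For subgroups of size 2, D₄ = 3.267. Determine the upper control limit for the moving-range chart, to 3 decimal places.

62.376

Moving ranges: 27.5, 27.0, 36.7, 12.8, 26.1, 21.4, 18.8, 19.0, 2.8, 8.8, 25.0, 2.6, 21.7, 17.1; M̄R̄ = 267.3000 / 14 = 19.0929
UCL_MR = D₄·M̄R̄ = 3.267 × 19.0929 = 62.3764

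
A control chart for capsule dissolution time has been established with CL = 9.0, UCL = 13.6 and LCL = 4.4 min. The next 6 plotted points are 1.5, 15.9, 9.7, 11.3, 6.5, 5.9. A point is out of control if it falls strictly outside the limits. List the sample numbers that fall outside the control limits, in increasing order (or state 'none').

1, 2

Compare each point to [4.4, 13.6]: sample 1 = 1.5 < LCL; sample 2 = 15.9 > UCL.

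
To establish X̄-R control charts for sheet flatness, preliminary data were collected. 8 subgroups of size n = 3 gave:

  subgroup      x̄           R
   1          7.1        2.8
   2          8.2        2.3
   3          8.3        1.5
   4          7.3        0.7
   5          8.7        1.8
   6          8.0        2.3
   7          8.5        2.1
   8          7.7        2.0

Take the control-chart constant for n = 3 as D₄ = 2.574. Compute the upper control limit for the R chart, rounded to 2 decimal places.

4.99

R̄ = (2.8 + 2.3 + 1.5 + 0.7 + 1.8 + 2.3 + 2.1 + 2.0) / 8 = 15.5000 / 8 = 1.9375
UCL_R = D₄·R̄ = 2.574 × 1.9375 = 4.9871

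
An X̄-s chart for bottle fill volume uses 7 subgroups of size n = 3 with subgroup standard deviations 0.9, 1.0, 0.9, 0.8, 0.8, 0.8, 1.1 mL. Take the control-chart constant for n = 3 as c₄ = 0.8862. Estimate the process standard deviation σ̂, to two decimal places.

1.02

s̄ = (0.9 + 1.0 + 0.9 + 0.8 + 0.8 + 0.8 + 1.1) / 7 = 0.9000
σ̂ = s̄ / c₄ = 0.9000 / 0.8862 = 1.0156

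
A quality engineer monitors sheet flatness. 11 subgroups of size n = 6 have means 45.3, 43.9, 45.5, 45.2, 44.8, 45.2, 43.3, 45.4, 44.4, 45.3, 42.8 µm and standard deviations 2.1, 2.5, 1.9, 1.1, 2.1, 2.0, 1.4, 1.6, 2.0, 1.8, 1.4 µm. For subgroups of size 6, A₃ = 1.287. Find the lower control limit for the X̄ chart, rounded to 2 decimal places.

X̄̄ = (45.3 + 43.9 + 45.5 + 45.2 + 44.8 + 45.2 + 43.3 + 45.4 + 44.4 + 45.3 + 42.8) / 11 = 44.6455
s̄ = (2.1 + 2.5 + 1.9 + 1.1 + 2.1 + 2.0 + 1.4 + 1.6 + 2.0 + 1.8 + 1.4) / 11 = 1.8091
LCL = X̄̄ − A₃·s̄ = 44.6455 − 1.287 × 1.8091 = 42.3172

42.32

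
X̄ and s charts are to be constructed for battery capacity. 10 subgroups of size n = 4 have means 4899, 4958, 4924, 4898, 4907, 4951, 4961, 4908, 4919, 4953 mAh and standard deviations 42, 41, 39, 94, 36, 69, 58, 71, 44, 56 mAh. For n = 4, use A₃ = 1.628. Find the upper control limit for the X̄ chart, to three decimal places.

5017.340

X̄̄ = (4899 + 4958 + 4924 + 4898 + 4907 + 4951 + 4961 + 4908 + 4919 + 4953) / 10 = 4927.8000
s̄ = (42 + 41 + 39 + 94 + 36 + 69 + 58 + 71 + 44 + 56) / 10 = 55.0000
UCL = X̄̄ + A₃·s̄ = 4927.8000 + 1.628 × 55.0000 = 5017.3400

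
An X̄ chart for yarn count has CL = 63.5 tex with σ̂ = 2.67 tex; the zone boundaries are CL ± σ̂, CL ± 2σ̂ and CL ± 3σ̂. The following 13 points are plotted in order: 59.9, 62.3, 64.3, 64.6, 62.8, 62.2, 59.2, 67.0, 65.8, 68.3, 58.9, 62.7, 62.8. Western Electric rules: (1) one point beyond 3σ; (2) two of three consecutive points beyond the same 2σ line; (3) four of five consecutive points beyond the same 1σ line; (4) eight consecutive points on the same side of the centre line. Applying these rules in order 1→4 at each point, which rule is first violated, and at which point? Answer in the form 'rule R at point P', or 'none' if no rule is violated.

Zone of each point (C = within 1σ̂, B = 1σ̂–2σ̂, A = 2σ̂–3σ̂, * = beyond 3σ̂; sign = side of CL): 1:-B, 2:-C, 3:+C, 4:+C, 5:-C, 6:-C, 7:-B, 8:+B, 9:+C, 10:+B, 11:-B, 12:-C, 13:-C
No rule fires across all 13 points.

none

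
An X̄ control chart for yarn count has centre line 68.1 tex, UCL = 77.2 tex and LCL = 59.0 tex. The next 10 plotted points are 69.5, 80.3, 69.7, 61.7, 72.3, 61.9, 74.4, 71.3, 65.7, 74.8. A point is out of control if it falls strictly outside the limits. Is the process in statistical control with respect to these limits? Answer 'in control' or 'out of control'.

Compare each point to [59.0, 77.2]: sample 2 = 80.3 > UCL.

out of control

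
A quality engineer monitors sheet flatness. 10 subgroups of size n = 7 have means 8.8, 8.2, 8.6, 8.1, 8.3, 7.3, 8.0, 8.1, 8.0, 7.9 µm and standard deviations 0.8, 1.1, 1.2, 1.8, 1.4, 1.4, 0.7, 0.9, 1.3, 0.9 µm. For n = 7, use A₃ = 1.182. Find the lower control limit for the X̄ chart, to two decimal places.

X̄̄ = (8.8 + 8.2 + 8.6 + 8.1 + 8.3 + 7.3 + 8.0 + 8.1 + 8.0 + 7.9) / 10 = 8.1300
s̄ = (0.8 + 1.1 + 1.2 + 1.8 + 1.4 + 1.4 + 0.7 + 0.9 + 1.3 + 0.9) / 10 = 1.1500
LCL = X̄̄ − A₃·s̄ = 8.1300 − 1.182 × 1.1500 = 6.7707

6.77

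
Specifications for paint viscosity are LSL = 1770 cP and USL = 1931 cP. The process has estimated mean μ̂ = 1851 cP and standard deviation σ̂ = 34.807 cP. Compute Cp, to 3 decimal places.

0.771

Cp = (USL − LSL) / (6σ̂) = (1931 − 1770) / (6 × 34.807) = 161.0000 / 208.8420 = 0.7709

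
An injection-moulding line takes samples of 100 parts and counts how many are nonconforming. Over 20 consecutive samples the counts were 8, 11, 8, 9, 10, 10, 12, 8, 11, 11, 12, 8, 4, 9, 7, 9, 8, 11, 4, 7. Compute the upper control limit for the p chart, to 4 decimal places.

0.1737

p̄ = Σdᵢ / (k·n) = 177 / (20 × 100) = 0.08850
UCL = p̄ + 3·√(p̄(1−p̄)/n) = 0.08850 + 3 × √(0.08850×0.91150/100) = 0.08850 + 3 × 0.02840 = 0.17371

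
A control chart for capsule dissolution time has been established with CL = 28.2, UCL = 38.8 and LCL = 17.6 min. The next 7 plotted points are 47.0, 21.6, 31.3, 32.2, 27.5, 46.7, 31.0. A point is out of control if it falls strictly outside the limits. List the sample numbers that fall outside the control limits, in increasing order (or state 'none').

1, 6

Compare each point to [17.6, 38.8]: sample 1 = 47.0 > UCL; sample 6 = 46.7 > UCL.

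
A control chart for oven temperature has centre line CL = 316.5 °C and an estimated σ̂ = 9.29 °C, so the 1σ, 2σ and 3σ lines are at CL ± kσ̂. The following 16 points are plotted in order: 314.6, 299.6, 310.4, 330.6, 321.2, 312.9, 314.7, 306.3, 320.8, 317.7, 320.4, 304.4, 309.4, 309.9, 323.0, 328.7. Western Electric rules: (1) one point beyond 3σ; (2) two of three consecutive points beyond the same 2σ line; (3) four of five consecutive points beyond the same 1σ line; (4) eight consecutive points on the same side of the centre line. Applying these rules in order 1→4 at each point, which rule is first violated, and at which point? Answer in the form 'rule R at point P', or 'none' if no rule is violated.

Zone of each point (C = within 1σ̂, B = 1σ̂–2σ̂, A = 2σ̂–3σ̂, * = beyond 3σ̂; sign = side of CL): 1:-C, 2:-B, 3:-C, 4:+B, 5:+C, 6:-C, 7:-C, 8:-B, 9:+C, 10:+C, 11:+C, 12:-B, 13:-C, 14:-C, 15:+C, 16:+B
No rule fires across all 16 points.

none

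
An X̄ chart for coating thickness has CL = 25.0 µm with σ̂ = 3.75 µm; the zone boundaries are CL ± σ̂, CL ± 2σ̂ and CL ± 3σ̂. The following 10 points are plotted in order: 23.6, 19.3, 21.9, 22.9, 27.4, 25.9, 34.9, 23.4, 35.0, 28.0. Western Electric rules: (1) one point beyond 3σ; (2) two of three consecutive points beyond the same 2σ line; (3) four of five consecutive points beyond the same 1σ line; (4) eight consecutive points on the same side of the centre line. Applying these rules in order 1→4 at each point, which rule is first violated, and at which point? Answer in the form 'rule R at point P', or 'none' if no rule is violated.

rule 2 at point 9

Zone of each point (C = within 1σ̂, B = 1σ̂–2σ̂, A = 2σ̂–3σ̂, * = beyond 3σ̂; sign = side of CL): 1:-C, 2:-B, 3:-C, 4:-C, 5:+C, 6:+C, 7:+A, 8:-C, 9:+A, 10:+C
Rule 2 (two of three consecutive points beyond the same 2σ limit) is satisfied at point 9.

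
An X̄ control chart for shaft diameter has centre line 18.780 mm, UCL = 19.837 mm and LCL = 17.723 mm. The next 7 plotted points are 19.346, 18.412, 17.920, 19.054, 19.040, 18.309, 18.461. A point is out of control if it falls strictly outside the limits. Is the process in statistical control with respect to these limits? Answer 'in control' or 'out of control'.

in control

All 7 points lie within [17.723, 19.837].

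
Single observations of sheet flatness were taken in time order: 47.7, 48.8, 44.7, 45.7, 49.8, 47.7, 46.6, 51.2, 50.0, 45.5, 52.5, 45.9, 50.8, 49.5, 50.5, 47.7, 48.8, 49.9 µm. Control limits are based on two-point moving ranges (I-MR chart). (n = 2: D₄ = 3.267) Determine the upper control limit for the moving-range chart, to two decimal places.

Moving ranges: 1.1, 4.1, 1.0, 4.1, 2.1, 1.1, 4.6, 1.2, 4.5, 7.0, 6.6, 4.9, 1.3, 1.0, 2.8, 1.1, 1.1; M̄R̄ = 49.6000 / 17 = 2.9176
UCL_MR = D₄·M̄R̄ = 3.267 × 2.9176 = 9.5320

9.53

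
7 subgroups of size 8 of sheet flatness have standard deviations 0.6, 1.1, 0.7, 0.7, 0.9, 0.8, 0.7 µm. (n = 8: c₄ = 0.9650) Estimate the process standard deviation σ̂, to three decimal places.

s̄ = (0.6 + 1.1 + 0.7 + 0.7 + 0.9 + 0.8 + 0.7) / 7 = 0.7857
σ̂ = s̄ / c₄ = 0.7857 / 0.9650 = 0.8142

0.814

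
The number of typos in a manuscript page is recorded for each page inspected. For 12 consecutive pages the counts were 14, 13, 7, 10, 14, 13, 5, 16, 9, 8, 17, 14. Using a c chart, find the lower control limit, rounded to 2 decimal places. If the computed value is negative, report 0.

c̄ = (14 + 13 + 7 + 10 + 14 + 13 + 5 + 16 + 9 + 8 + 17 + 14) / 12 = 140 / 12 = 11.6667
LCL = c̄ − 3√c̄ = 11.6667 − 3 × 3.4157 = 1.4197

1.42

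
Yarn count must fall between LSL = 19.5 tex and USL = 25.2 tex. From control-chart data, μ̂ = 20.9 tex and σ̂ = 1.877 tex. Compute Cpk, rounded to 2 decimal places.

Cpu = (USL − μ̂) / (3σ̂) = (25.2 − 20.9) / (3 × 1.877) = 0.7636; Cpl = (μ̂ − LSL) / (3σ̂) = (20.9 − 19.5) / (3 × 1.877) = 0.2486; Cpk = min(Cpu, Cpl) = 0.2486

0.25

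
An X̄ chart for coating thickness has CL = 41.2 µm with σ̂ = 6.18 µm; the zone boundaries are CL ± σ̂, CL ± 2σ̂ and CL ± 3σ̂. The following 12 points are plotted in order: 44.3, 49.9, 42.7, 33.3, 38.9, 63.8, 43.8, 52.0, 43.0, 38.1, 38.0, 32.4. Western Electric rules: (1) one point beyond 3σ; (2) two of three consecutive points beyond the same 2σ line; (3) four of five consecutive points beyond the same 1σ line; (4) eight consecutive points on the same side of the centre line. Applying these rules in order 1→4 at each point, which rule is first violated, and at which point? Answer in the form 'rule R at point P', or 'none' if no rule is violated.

rule 1 at point 6

Zone of each point (C = within 1σ̂, B = 1σ̂–2σ̂, A = 2σ̂–3σ̂, * = beyond 3σ̂; sign = side of CL): 1:+C, 2:+B, 3:+C, 4:-B, 5:-C, 6:+*, 7:+C, 8:+B, 9:+C, 10:-C, 11:-C, 12:-B
Rule 1 (one point beyond the 3σ limits) is satisfied at point 6.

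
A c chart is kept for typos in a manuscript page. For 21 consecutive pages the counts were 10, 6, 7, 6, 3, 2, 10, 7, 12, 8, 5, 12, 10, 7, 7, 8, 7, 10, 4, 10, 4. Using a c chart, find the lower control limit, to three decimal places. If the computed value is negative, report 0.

0.000

c̄ = (10 + 6 + 7 + 6 + 3 + 2 + 10 + 7 + 12 + 8 + 5 + 12 + 10 + 7 + 7 + 8 + 7 + 10 + 4 + 10 + 4) / 21 = 155 / 21 = 7.3810
LCL = c̄ − 3√c̄ = 7.3810 − 3 × 2.7168 = -0.7694 → 0 (cannot be negative)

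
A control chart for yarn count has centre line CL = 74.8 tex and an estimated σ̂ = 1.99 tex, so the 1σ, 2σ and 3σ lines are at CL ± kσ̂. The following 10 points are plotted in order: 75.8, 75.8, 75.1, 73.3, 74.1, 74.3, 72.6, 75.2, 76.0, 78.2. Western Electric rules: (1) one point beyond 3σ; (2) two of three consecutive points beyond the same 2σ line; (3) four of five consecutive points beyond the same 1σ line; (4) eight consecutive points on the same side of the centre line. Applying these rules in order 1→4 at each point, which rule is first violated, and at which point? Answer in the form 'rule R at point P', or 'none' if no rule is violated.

none

Zone of each point (C = within 1σ̂, B = 1σ̂–2σ̂, A = 2σ̂–3σ̂, * = beyond 3σ̂; sign = side of CL): 1:+C, 2:+C, 3:+C, 4:-C, 5:-C, 6:-C, 7:-B, 8:+C, 9:+C, 10:+B
No rule fires across all 10 points.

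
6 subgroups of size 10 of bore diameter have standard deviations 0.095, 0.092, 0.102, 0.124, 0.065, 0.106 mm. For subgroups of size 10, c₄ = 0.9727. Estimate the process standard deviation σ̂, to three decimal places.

s̄ = (0.095 + 0.092 + 0.102 + 0.124 + 0.065 + 0.106) / 6 = 0.0973
σ̂ = s̄ / c₄ = 0.0973 / 0.9727 = 0.1001

0.100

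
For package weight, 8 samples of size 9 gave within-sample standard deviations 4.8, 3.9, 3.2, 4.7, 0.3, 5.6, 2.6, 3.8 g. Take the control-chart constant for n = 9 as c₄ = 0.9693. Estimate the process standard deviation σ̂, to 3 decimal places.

3.727

s̄ = (4.8 + 3.9 + 3.2 + 4.7 + 0.3 + 5.6 + 2.6 + 3.8) / 8 = 3.6125
σ̂ = s̄ / c₄ = 3.6125 / 0.9693 = 3.7269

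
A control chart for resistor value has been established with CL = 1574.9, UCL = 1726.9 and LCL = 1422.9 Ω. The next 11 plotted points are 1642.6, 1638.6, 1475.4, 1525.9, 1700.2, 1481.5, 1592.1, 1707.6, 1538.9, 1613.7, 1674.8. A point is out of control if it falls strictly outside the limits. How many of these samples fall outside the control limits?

0

All 11 points lie within [1422.9, 1726.9].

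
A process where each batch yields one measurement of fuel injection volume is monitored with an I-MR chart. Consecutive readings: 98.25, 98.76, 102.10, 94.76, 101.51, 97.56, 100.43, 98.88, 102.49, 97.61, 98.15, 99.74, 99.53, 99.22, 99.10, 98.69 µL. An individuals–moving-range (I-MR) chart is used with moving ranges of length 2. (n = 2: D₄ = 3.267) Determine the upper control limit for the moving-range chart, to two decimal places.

Moving ranges: 0.51, 3.34, 7.34, 6.75, 3.95, 2.87, 1.55, 3.61, 4.88, 0.54, 1.59, 0.21, 0.31, 0.12, 0.41; M̄R̄ = 37.9800 / 15 = 2.5320
UCL_MR = D₄·M̄R̄ = 3.267 × 2.5320 = 8.2720

8.27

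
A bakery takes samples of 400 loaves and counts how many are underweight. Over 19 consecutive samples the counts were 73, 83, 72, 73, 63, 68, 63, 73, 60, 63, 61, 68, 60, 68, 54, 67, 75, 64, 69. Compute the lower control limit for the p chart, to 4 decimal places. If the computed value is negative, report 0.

p̄ = Σdᵢ / (k·n) = 1277 / (19 × 400) = 0.16803
LCL = p̄ − 3·√(p̄(1−p̄)/n) = 0.16803 − 3 × 0.01869 = 0.11194

0.1119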